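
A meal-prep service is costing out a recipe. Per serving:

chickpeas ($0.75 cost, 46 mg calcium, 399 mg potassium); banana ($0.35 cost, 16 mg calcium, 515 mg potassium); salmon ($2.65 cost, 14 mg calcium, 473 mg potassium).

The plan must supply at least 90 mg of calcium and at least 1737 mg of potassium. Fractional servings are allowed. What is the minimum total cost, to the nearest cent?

Two binding constraints pin down two serving amounts, so the optimal mix uses at most two foods. The candidates are each food alone (scaled to the tighter of calcium/potassium) and each pair with both constraints tight.
chickpeas only: max(90/46, 1737/399) = 4.353 servings → $3.27.
banana only: max(90/16, 1737/515) = 5.625 servings → $1.97.
salmon only: max(90/14, 1737/473) = 6.429 servings → $17.04.
chickpeas + banana with both tight: 1.072 servings and 2.542 servings → $1.69.
chickpeas + salmon with both tight: 1.129 servings and 2.72 servings → $8.06.
banana + salmon: intersection lies outside the first quadrant.
So the least-cost plan costs $1.69.

$1.69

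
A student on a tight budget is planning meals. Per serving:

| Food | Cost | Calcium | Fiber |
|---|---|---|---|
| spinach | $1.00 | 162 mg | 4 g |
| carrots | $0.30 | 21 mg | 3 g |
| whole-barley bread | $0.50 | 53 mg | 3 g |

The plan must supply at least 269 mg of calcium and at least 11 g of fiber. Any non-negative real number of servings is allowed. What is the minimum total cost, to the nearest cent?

With two linear requirements the optimum uses one or two foods; enumerate the corners.
spinach only: max(269/162, 11/4) = 2.75 servings → $2.75.
carrots only: max(269/21, 11/3) = 12.81 servings → $3.84.
whole-barley bread only: max(269/53, 11/3) = 5.075 servings → $2.54.
spinach + carrots with both tight: 1.433 servings and 1.756 servings → $1.96.
spinach + whole-barley bread with both tight: 0.8175 servings and 2.577 servings → $2.11.
carrots + whole-barley bread: intersection lies outside the first quadrant.
So the least-cost plan costs $1.96.

$1.96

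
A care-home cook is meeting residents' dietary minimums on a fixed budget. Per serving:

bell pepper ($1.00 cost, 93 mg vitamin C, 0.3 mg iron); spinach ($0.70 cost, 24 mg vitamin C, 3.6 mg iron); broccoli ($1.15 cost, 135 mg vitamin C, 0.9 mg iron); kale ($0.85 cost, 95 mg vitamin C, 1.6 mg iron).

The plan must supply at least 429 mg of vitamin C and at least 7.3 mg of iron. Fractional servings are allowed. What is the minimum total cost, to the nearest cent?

Minimising a linear cost over {vitamin C ≥ 429, iron ≥ 7.3, servings ≥ 0} — the optimum is at a vertex, using one or two foods.
bell pepper only: max(429/93, 7.3/0.3) = 24.33 servings → $24.33.
spinach only: max(429/24, 7.3/3.6) = 17.88 servings → $12.51.
broccoli only: max(429/135, 7.3/0.9) = 8.111 servings → $9.33.
kale only: max(429/95, 7.3/1.6) = 4.562 servings → $3.88.
bell pepper + spinach with both tight: 4.179 servings and 1.679 servings → $5.36.
bell pepper + broccoli with both targets exact would need a negative amount; discard.
bell pepper + kale: intersection lies outside the first quadrant.
spinach + broccoli with both tight: 1.291 servings and 2.948 servings → $4.29.
spinach + kale with both tight: 0.02339 servings and 4.51 servings → $3.85.
broccoli + kale with both targets exact would need a negative amount; discard.
Cheapest feasible corner: $3.85.

$3.85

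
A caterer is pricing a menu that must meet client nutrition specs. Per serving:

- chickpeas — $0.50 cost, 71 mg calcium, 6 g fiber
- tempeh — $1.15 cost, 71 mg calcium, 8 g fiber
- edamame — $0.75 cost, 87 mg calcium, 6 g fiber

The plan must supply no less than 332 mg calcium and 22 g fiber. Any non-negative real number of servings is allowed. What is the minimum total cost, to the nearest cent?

Check every corner: each single food scaled to meet both minima, and each pair solved so both constraints bind.
chickpeas only: max(332/71, 22/6) = 4.676 servings → $2.34.
tempeh only: max(332/71, 22/8) = 4.676 servings → $5.38.
edamame only: max(332/87, 22/6) = 3.816 servings → $2.86.
chickpeas + tempeh: intersection lies outside the first quadrant.
chickpeas + edamame: intersection lies outside the first quadrant.
tempeh + edamame: intersection lies outside the first quadrant.
So the least-cost plan costs $2.34.

$2.34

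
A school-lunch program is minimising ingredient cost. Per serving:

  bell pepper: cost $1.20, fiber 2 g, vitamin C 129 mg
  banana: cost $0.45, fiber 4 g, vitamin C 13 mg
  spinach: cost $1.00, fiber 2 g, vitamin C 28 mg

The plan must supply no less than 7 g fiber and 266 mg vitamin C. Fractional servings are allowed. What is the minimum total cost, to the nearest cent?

The cheapest plan sits at a corner of the feasible region — with two constraints it uses at most two foods.
bell pepper only: max(7/2, 266/129) = 3.5 servings → $4.20.
banana only: max(7/4, 266/13) = 20.46 servings → $9.21.
spinach only: max(7/2, 266/28) = 9.5 servings → $9.50.
bell pepper + banana with both tight: 1.986 servings and 0.7571 servings → $2.72.
bell pepper + spinach with both tight: 1.663 servings and 1.837 servings → $3.83.
banana + spinach: intersection lies outside the first quadrant.
The minimum over all feasible corners is $2.72.

$2.72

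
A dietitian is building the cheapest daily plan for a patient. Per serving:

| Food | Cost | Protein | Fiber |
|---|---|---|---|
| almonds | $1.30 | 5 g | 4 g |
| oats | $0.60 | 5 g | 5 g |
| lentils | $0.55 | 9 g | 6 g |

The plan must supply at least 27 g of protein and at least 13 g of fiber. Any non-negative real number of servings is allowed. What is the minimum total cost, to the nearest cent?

$1.65

With two linear requirements the optimum uses one or two foods; enumerate the corners.
almonds only: max(27/5, 13/4) = 5.4 servings → $7.02.
oats only: max(27/5, 13/5) = 5.4 servings → $3.24.
lentils only: max(27/9, 13/6) = 3 servings → $1.65.
almonds + oats: intersection lies outside the first quadrant.
almonds + lentils: the both-tight solution has a negative serving — not a feasible corner.
oats + lentils: intersection lies outside the first quadrant.
Cheapest feasible corner: $1.65.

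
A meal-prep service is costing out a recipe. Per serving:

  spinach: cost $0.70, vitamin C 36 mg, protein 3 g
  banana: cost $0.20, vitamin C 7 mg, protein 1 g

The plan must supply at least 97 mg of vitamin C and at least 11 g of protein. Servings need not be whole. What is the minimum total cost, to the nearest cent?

This is a tiny linear program; its minimum lies at a vertex of the feasible set. List the vertices and price them.
spinach only: max(97/36, 11/3) = 3.667 servings → $2.57.
banana only: max(97/7, 11/1) = 13.86 servings → $2.77.
spinach + banana with both tight: 1.333 servings and 7 servings → $2.33.
So the least-cost plan costs $2.33.

$2.33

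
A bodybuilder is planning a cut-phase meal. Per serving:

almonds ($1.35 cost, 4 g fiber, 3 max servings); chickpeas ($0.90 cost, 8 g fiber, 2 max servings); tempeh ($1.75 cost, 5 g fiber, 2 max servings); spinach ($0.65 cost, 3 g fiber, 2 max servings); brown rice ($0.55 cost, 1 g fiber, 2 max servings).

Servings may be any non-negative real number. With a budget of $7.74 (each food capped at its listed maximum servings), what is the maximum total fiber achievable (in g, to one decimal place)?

35.7 g

Fiber per dollar: chickpeas 8.889, spinach 4.615, almonds 2.963, tempeh 2.857, brown rice 1.818.
Take 2 servings of chickpeas: spends $1.80, +16.0 g fiber (running total 16.0 g).
Take 2 servings of spinach: spends $1.30, +6.0 g fiber (running total 22.0 g).
Take 3 servings of almonds: spends $4.05, +12.0 g fiber (running total 34.0 g).
Take 0.3371 servings of tempeh: spends $0.59, +1.7 g fiber (running total 35.7 g).
Greedy by best ratio exhausts the cost allowance optimally: 35.7 g.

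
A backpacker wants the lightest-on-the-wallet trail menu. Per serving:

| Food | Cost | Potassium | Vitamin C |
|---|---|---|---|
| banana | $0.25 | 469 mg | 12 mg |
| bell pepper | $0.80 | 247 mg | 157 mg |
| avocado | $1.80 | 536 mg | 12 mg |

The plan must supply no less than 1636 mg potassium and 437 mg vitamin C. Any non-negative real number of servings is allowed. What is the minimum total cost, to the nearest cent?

$2.62

Minimising a linear cost over {potassium ≥ 1636, vitamin C ≥ 437, servings ≥ 0} — the optimum is at a vertex, using one or two foods.
banana only: max(1636/469, 437/12) = 36.42 servings → $9.10.
bell pepper only: max(1636/247, 437/157) = 6.623 servings → $5.30.
avocado only: max(1636/536, 437/12) = 36.42 servings → $65.55.
banana + bell pepper with both tight: 2.107 servings and 2.622 servings → $2.62.
banana + avocado: intersection lies outside the first quadrant.
bell pepper + avocado with both tight: 2.643 servings and 1.834 servings → $5.42.
The minimum over all feasible corners is $2.62.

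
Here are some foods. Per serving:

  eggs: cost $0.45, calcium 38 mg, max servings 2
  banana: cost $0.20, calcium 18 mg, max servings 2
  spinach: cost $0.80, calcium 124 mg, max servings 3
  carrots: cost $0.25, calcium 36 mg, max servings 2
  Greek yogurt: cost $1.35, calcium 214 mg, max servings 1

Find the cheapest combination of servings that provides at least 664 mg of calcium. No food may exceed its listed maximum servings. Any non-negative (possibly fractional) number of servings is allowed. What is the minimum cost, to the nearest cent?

Cost per mg of calcium: Greek yogurt $0.0063, spinach $0.0065, carrots $0.0069, banana $0.0111, eggs $0.0118.
Take 1 serving of Greek yogurt: +214.0 mg calcium for $1.35 (total $1.35, still need 450.0 mg).
Take 3 servings of spinach: +372.0 mg calcium for $2.40 (total $3.75, still need 78.0 mg).
Take 2 servings of carrots: +72.0 mg calcium for $0.50 (total $4.25, still need 6.0 mg).
Take 0.3333 servings of banana: +6.0 mg calcium for $0.07 (total $4.32, still need 0.0 mg).
Greedy by cheapest-per-mg is optimal for a single linear constraint, so the minimum cost is $4.32.

$4.32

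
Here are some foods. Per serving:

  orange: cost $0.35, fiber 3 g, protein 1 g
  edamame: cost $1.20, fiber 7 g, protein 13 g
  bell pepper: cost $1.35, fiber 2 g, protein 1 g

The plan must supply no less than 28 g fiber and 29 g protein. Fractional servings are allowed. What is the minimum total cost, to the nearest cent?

Check every corner: each single food scaled to meet both minima, and each pair solved so both constraints bind.
orange only: max(28/3, 29/1) = 29 servings → $10.15.
edamame only: max(28/7, 29/13) = 4 servings → $4.80.
bell pepper only: max(28/2, 29/1) = 29 servings → $39.15.
orange + edamame with both tight: 5.031 servings and 1.844 servings → $3.97.
orange + bell pepper: intersection lies outside the first quadrant.
edamame + bell pepper with both tight: 1.579 servings and 8.474 servings → $13.33.
Cheapest feasible corner: $3.97.

$3.97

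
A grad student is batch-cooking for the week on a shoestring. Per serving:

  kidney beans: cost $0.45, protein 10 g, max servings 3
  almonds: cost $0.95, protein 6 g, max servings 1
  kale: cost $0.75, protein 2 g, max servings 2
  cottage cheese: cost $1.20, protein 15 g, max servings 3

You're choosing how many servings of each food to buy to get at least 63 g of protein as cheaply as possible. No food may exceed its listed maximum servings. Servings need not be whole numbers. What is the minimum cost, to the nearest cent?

Cost per g of protein: kidney beans $0.0450, cottage cheese $0.0800, almonds $0.1583, kale $0.3750.
Take 3 servings of kidney beans: +30.0 g protein for $1.35 (total $1.35, still need 33.0 g).
Take 2.2 servings of cottage cheese: +33.0 g protein for $2.64 (total $3.99, still need 0.0 g).
Filling from the cheapest source first is optimal under one linear minimum: $3.99.

$3.99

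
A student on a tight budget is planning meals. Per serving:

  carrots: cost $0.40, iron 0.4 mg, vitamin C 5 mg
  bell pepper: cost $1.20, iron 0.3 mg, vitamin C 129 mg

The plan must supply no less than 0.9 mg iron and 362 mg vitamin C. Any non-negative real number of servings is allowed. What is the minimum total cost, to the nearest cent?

$3.42

This is a tiny linear program; its minimum lies at a vertex of the feasible set. List the vertices and price them.
carrots only: max(0.9/0.4, 362/5) = 72.4 servings → $28.96.
bell pepper only: max(0.9/0.3, 362/129) = 3 servings → $3.60.
carrots + bell pepper with both tight: 0.1497 servings and 2.8 servings → $3.42.
Cheapest feasible corner: $3.42.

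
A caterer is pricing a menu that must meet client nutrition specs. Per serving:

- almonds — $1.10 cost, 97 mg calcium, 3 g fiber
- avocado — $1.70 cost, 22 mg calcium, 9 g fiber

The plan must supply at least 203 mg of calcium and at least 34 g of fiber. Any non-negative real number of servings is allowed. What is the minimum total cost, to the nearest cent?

$7.14

A basic optimal solution has at most two foods positive. Try each food alone and each pair with both targets met exactly.
almonds only: max(203/97, 34/3) = 11.33 servings → $12.47.
avocado only: max(203/22, 34/9) = 9.227 servings → $15.69.
almonds + avocado with both tight: 1.337 servings and 3.332 servings → $7.14.
The minimum over all feasible corners is $7.14.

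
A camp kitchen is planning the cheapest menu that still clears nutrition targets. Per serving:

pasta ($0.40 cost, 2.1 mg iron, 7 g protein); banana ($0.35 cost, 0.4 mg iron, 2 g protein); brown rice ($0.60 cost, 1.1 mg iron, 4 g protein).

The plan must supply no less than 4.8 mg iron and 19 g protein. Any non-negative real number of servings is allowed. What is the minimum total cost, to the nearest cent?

$1.09

The cheapest plan sits at a corner of the feasible region — with two constraints it uses at most two foods.
pasta only: max(4.8/2.1, 19/7) = 2.714 servings → $1.09.
banana only: max(4.8/0.4, 19/2) = 12 servings → $4.20.
brown rice only: max(4.8/1.1, 19/4) = 4.75 servings → $2.85.
pasta + banana with both tight: 1.429 servings and 4.5 servings → $2.15.
pasta + brown rice: the both-tight solution has a negative serving — not a feasible corner.
banana + brown rice with both tight: 2.833 servings and 3.333 servings → $2.99.
Cheapest feasible corner: $1.09.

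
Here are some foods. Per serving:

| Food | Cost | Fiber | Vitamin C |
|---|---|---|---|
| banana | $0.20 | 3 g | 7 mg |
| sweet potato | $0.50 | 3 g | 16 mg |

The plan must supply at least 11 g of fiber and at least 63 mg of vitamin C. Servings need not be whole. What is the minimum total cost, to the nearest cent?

$1.80

Compare the cost at each extreme point of the feasible region.
banana only: max(11/3, 63/7) = 9 servings → $1.80.
sweet potato only: max(11/3, 63/16) = 3.938 servings → $1.97.
banana + sweet potato with both targets exact would need a negative amount; discard.
Cheapest feasible corner: $1.80.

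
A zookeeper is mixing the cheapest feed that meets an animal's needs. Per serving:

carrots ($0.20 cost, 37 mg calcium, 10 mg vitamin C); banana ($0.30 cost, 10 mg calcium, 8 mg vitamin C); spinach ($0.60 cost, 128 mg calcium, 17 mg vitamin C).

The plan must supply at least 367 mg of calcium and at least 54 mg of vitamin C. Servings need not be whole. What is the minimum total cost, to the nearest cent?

Minimising a linear cost over {calcium ≥ 367, vitamin C ≥ 54, servings ≥ 0} — the optimum is at a vertex, using one or two foods.
carrots only: max(367/37, 54/10) = 9.919 servings → $1.98.
banana only: max(367/10, 54/8) = 36.7 servings → $11.01.
spinach only: max(367/128, 54/17) = 3.176 servings → $1.91.
carrots + banana: intersection lies outside the first quadrant.
carrots + spinach with both tight: 1.034 servings and 2.568 servings → $1.75.
banana + spinach with both tight: 0.7881 servings and 2.806 servings → $1.92.
Cheapest feasible corner: $1.75.

$1.75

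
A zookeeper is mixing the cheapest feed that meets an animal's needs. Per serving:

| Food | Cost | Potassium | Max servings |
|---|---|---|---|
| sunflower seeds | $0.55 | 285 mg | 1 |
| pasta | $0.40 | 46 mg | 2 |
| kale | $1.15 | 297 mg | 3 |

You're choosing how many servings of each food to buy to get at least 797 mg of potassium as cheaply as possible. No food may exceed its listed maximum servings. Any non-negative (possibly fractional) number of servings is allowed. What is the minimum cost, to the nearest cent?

$2.53

Cost per mg of potassium: sunflower seeds $0.0019, kale $0.0039, pasta $0.0087.
Take 1 serving of sunflower seeds: +285.0 mg potassium for $0.55 (total $0.55, still need 512.0 mg).
Take 1.724 servings of kale: +512.0 mg potassium for $1.98 (total $2.53, still need 0.0 mg).
Greedy by cheapest-per-mg is optimal for a single linear constraint, so the minimum cost is $2.53.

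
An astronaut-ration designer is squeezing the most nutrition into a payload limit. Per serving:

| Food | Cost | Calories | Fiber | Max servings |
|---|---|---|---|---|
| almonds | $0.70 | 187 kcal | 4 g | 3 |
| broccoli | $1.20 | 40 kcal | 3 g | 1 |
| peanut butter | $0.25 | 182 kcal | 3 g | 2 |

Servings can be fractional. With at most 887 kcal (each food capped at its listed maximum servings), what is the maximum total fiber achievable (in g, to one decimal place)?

Fiber per kcal: broccoli 0.075, almonds 0.02139, peanut butter 0.01648.
Take 1 serving of broccoli: uses 40 kcal, +3.0 g fiber (running total 3.0 g).
Take 3 servings of almonds: uses 561 kcal, +12.0 g fiber (running total 15.0 g).
Take 1.571 servings of peanut butter: uses 286 kcal, +4.7 g fiber (running total 19.7 g).
Filling greedily by fiber-per-kcal is optimal for one linear limit, giving 19.7 g.

19.7 g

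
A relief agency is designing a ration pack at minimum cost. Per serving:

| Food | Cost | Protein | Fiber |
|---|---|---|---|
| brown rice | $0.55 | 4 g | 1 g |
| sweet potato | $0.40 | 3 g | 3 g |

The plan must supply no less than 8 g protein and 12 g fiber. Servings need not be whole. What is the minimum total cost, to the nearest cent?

$1.60

For a min-cost LP with two ≥-constraints, a basic feasible solution has at most two positive variables.
brown rice only: max(8/4, 12/1) = 12 servings → $6.60.
sweet potato only: max(8/3, 12/3) = 4 servings → $1.60.
brown rice + sweet potato with both targets exact would need a negative amount; discard.
So the least-cost plan costs $1.60.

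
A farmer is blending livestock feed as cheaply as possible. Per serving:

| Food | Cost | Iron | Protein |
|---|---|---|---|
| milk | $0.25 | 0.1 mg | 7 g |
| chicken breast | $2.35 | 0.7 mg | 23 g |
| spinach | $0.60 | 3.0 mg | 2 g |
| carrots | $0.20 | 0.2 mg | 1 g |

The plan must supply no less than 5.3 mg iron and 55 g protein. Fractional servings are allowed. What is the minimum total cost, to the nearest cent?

$2.77

For a min-cost LP with two ≥-constraints, a basic feasible solution has at most two positive variables.
milk only: max(5.3/0.1, 55/7) = 53 servings → $13.25.
chicken breast only: max(5.3/0.7, 55/23) = 7.571 servings → $17.79.
spinach only: max(5.3/3.0, 55/2) = 27.5 servings → $16.50.
carrots only: max(5.3/0.2, 55/1) = 55 servings → $11.00.
milk + chicken breast: intersection lies outside the first quadrant.
milk + spinach with both tight: 7.423 servings and 1.519 servings → $2.77.
milk + carrots with both tight: 4.385 servings and 24.31 servings → $5.96.
chicken breast + spinach with both tight: 2.284 servings and 1.234 servings → $6.11.
chicken breast + carrots with both tight: 1.462 servings and 21.38 servings → $7.71.
spinach + carrots with both targets exact would need a negative amount; discard.
The minimum over all feasible corners is $2.77.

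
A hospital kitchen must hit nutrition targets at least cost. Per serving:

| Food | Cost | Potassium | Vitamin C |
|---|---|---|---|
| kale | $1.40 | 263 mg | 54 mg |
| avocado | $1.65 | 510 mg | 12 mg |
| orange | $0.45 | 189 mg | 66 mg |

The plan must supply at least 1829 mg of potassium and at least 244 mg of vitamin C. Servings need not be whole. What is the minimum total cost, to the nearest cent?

$4.35

Minimising a linear cost over {potassium ≥ 1829, vitamin C ≥ 244, servings ≥ 0} — the optimum is at a vertex, using one or two foods.
kale only: max(1829/263, 244/54) = 6.954 servings → $9.74.
avocado only: max(1829/510, 244/12) = 20.33 servings → $33.55.
orange only: max(1829/189, 244/66) = 9.677 servings → $4.35.
kale + avocado with both tight: 4.203 servings and 1.419 servings → $8.23.
kale + orange with both targets exact would need a negative amount; discard.
avocado + orange with both tight: 2.376 servings and 3.265 servings → $5.39.
So the least-cost plan costs $4.35.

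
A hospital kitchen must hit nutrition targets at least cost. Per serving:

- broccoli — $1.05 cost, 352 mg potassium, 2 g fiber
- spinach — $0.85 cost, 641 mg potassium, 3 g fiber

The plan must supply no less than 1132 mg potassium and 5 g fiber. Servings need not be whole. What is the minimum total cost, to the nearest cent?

broccoli only: max(1132/352, 5/2) = 3.216 servings → $3.38.
spinach only: max(1132/641, 5/3) = 1.766 servings → $1.50.
broccoli + spinach: the both-tight solution has a negative serving — not a feasible corner.
The minimum over all feasible corners is $1.50.

$1.50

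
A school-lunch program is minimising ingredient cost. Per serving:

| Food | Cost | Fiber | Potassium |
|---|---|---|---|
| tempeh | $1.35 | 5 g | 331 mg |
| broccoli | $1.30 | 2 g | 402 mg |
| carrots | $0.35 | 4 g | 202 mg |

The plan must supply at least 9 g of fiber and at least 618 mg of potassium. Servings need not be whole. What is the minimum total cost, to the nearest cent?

$1.07

The cheapest plan sits at a corner of the feasible region — with two constraints it uses at most two foods.
tempeh only: max(9/5, 618/331) = 1.867 servings → $2.52.
broccoli only: max(9/2, 618/402) = 4.5 servings → $5.85.
carrots only: max(9/4, 618/202) = 3.059 servings → $1.07.
tempeh + broccoli with both tight: 1.767 servings and 0.08234 servings → $2.49.
tempeh + carrots with both targets exact would need a negative amount; discard.
broccoli + carrots with both tight: 0.5432 servings and 1.978 servings → $1.40.
The minimum over all feasible corners is $1.07.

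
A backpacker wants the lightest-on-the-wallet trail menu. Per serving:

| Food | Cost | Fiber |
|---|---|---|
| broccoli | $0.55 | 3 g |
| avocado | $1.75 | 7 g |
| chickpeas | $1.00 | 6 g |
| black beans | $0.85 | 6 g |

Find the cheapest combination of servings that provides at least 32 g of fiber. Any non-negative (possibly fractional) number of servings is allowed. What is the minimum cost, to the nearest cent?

Cost per g of fiber: black beans $0.1417, chickpeas $0.1667, broccoli $0.1833, avocado $0.2500.
With no serving limits, use only black beans: 32 g / 6 g = 5.333 servings × $0.85 = $4.53.

$4.53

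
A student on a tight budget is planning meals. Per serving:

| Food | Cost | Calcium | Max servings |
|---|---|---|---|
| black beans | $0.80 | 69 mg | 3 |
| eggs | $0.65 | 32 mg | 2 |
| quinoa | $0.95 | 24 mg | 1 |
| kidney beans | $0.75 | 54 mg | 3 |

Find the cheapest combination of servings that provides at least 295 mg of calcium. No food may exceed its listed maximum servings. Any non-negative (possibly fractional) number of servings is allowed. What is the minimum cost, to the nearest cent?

Cost per mg of calcium: black beans $0.0116, kidney beans $0.0139, eggs $0.0203, quinoa $0.0396.
Take 3 servings of black beans: +207.0 mg calcium for $2.40 (total $2.40, still need 88.0 mg).
Take 1.63 servings of kidney beans: +88.0 mg calcium for $1.22 (total $3.62, still need 0.0 mg).
Greedy by cheapest-per-mg is optimal for a single linear constraint, so the minimum cost is $3.62.

$3.62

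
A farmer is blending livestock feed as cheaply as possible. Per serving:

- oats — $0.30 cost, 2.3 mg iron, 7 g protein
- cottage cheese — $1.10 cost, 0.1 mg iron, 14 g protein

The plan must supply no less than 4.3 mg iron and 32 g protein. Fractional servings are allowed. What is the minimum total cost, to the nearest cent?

Minimising a linear cost over {iron ≥ 4.3, protein ≥ 32, servings ≥ 0} — the optimum is at a vertex, using one or two foods.
oats only: max(4.3/2.3, 32/7) = 4.571 servings → $1.37.
cottage cheese only: max(4.3/0.1, 32/14) = 43 servings → $47.30.
oats + cottage cheese with both tight: 1.81 servings and 1.381 servings → $2.06.
So the least-cost plan costs $1.37.

$1.37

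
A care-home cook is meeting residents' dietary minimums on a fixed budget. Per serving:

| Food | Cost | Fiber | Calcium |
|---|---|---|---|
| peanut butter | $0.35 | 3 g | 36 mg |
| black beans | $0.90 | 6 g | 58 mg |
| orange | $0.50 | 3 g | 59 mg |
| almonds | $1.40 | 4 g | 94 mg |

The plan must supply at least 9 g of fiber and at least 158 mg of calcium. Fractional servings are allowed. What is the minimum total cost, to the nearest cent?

Two binding constraints pin down two serving amounts, so the optimal mix uses at most two foods. The candidates are each food alone (scaled to the tighter of fiber/calcium) and each pair with both constraints tight.
peanut butter only: max(9/3, 158/36) = 4.389 servings → $1.54.
black beans only: max(9/6, 158/58) = 2.724 servings → $2.45.
orange only: max(9/3, 158/59) = 3 servings → $1.50.
almonds only: max(9/4, 158/94) = 2.25 servings → $3.15.
peanut butter + black beans: the both-tight solution has a negative serving — not a feasible corner.
peanut butter + orange with both tight: 0.8261 servings and 2.174 servings → $1.38.
peanut butter + almonds with both tight: 1.551 servings and 1.087 servings → $2.06.
black beans + orange with both tight: 0.3167 servings and 2.367 servings → $1.47.
black beans + almonds with both tight: 0.6446 servings and 1.283 servings → $2.38.
orange + almonds: the both-tight solution has a negative serving — not a feasible corner.
The minimum over all feasible corners is $1.38.

$1.38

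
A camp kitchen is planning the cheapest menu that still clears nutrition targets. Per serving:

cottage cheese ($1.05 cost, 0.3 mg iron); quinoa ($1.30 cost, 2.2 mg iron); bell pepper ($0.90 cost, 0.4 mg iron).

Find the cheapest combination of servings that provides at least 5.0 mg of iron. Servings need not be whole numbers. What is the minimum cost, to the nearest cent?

Cost per mg of iron: quinoa $0.5909, bell pepper $2.2500, cottage cheese $3.5000.
With no serving limits, use only quinoa: 5.0 mg / 2.2 mg = 2.273 servings × $1.30 = $2.95.

$2.95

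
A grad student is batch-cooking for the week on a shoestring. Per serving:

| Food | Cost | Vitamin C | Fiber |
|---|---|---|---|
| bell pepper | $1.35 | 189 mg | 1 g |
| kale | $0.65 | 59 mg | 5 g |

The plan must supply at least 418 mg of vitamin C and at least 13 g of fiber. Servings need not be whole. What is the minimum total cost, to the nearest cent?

$3.51

Two binding constraints pin down two serving amounts, so the optimal mix uses at most two foods. The candidates are each food alone (scaled to the tighter of vitamin C/fiber) and each pair with both constraints tight.
bell pepper only: max(418/189, 13/1) = 13 servings → $17.55.
kale only: max(418/59, 13/5) = 7.085 servings → $4.61.
bell pepper + kale with both tight: 1.493 servings and 2.301 servings → $3.51.
The minimum over all feasible corners is $3.51.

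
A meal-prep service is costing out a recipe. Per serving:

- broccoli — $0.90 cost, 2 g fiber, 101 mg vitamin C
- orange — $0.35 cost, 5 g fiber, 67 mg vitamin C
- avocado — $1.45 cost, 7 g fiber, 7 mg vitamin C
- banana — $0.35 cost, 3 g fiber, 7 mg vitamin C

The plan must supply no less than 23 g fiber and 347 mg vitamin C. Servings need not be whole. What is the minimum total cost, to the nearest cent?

$1.81

broccoli only: max(23/2, 347/101) = 11.5 servings → $10.35.
orange only: max(23/5, 347/67) = 5.179 servings → $1.81.
avocado only: max(23/7, 347/7) = 49.57 servings → $71.88.
banana only: max(23/3, 347/7) = 49.57 servings → $17.35.
broccoli + orange with both tight: 0.5229 servings and 4.391 servings → $2.01.
broccoli + avocado with both tight: 3.273 servings and 2.351 servings → $6.35.
broccoli + banana with both tight: 3.045 servings and 5.637 servings → $4.71.
orange + avocado: the both-tight solution has a negative serving — not a feasible corner.
orange + banana: the both-tight solution has a negative serving — not a feasible corner.
avocado + banana: the both-tight solution has a negative serving — not a feasible corner.
Cheapest feasible corner: $1.81.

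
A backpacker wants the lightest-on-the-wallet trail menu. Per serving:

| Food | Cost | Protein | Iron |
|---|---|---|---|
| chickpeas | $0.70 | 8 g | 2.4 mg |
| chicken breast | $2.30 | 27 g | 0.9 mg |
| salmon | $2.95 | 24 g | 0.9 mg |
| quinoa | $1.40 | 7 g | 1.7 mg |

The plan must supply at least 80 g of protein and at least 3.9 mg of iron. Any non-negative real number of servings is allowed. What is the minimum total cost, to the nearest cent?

$6.83

At the optimum either one food covers both requirements or two foods hit both targets exactly; no other combination can be cheaper.
chickpeas only: max(80/8, 3.9/2.4) = 10 servings → $7.00.
chicken breast only: max(80/27, 3.9/0.9) = 4.333 servings → $9.97.
salmon only: max(80/24, 3.9/0.9) = 4.333 servings → $12.78.
quinoa only: max(80/7, 3.9/1.7) = 11.43 servings → $16.00.
chickpeas + chicken breast with both tight: 0.5781 servings and 2.792 servings → $6.83.
chickpeas + salmon with both tight: 0.4286 servings and 3.19 servings → $9.71.
chickpeas + quinoa with both targets exact would need a negative amount; discard.
chicken breast + salmon: the both-tight solution has a negative serving — not a feasible corner.
chicken breast + quinoa with both tight: 2.745 servings and 0.8409 servings → $7.49.
salmon + quinoa with both tight: 3.151 servings and 0.6261 servings → $10.17.
Cheapest feasible corner: $6.83.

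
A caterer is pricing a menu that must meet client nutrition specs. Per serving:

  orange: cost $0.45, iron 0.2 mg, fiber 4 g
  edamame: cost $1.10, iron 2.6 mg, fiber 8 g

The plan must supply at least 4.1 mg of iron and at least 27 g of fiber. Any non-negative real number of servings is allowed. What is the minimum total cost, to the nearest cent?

orange only: max(4.1/0.2, 27/4) = 20.5 servings → $9.22.
edamame only: max(4.1/2.6, 27/8) = 3.375 servings → $3.71.
orange + edamame with both tight: 4.25 servings and 1.25 servings → $3.29.
So the least-cost plan costs $3.29.

$3.29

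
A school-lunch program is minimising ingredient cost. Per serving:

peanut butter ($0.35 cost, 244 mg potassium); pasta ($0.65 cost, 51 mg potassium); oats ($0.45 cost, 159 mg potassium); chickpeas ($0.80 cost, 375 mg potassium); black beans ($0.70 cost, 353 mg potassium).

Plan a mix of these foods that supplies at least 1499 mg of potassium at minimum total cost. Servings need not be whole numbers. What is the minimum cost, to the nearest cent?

Cost per mg of potassium: peanut butter $0.0014, black beans $0.0020, chickpeas $0.0021, oats $0.0028, pasta $0.0127.
With no serving limits, use only peanut butter: 1499 mg / 244 mg = 6.143 servings × $0.35 = $2.15.

$2.15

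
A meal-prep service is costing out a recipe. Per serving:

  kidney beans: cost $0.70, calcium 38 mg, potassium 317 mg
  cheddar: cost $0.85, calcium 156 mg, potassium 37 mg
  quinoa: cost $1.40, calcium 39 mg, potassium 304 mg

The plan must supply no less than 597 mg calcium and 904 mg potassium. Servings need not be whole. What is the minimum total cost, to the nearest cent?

At the optimum either one food covers both requirements or two foods hit both targets exactly; no other combination can be cheaper.
kidney beans only: max(597/38, 904/317) = 15.71 servings → $11.00.
cheddar only: max(597/156, 904/37) = 24.43 servings → $20.77.
quinoa only: max(597/39, 904/304) = 15.31 servings → $21.43.
kidney beans + cheddar with both tight: 2.475 servings and 3.224 servings → $4.47.
kidney beans + quinoa: the both-tight solution has a negative serving — not a feasible corner.
cheddar + quinoa with both tight: 3.18 servings and 2.587 servings → $6.32.
Cheapest feasible corner: $4.47.

$4.47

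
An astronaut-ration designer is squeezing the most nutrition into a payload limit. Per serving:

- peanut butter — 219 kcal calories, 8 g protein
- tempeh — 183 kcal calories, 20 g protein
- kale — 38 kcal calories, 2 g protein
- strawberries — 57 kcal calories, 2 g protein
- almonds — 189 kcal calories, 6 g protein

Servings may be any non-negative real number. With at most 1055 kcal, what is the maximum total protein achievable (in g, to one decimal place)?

115.3 g

Protein per kcal: tempeh 0.1093, kale 0.05263, peanut butter 0.03653, strawberries 0.03509, almonds 0.03175.
With no serving limits, spend the whole calories allowance on tempeh: 1055 kcal / 183 kcal × 20 g = 115.3 g.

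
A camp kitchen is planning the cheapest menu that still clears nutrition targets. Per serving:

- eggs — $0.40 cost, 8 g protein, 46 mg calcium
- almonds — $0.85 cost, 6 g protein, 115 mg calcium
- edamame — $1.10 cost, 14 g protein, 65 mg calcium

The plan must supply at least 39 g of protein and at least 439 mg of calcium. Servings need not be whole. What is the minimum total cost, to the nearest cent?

This is a tiny linear program; its minimum lies at a vertex of the feasible set. List the vertices and price them.
eggs only: max(39/8, 439/46) = 9.543 servings → $3.82.
almonds only: max(39/6, 439/115) = 6.5 servings → $5.53.
edamame only: max(39/14, 439/65) = 6.754 servings → $7.43.
eggs + almonds with both tight: 2.874 servings and 2.668 servings → $3.42.
eggs + edamame: the both-tight solution has a negative serving — not a feasible corner.
almonds + edamame with both tight: 2.96 servings and 1.517 servings → $4.18.
So the least-cost plan costs $3.42.

$3.42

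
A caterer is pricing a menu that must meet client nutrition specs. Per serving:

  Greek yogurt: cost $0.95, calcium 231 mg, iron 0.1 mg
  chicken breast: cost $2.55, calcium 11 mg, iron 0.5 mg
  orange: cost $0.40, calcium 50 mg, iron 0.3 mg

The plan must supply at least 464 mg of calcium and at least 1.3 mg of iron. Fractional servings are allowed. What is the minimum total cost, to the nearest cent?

$2.68

With two linear requirements the optimum uses one or two foods; enumerate the corners.
Greek yogurt only: max(464/231, 1.3/0.1) = 13 servings → $12.35.
chicken breast only: max(464/11, 1.3/0.5) = 42.18 servings → $107.56.
orange only: max(464/50, 1.3/0.3) = 9.28 servings → $3.71.
Greek yogurt + chicken breast with both tight: 1.903 servings and 2.219 servings → $7.47.
Greek yogurt + orange with both tight: 1.154 servings and 3.949 servings → $2.68.
chicken breast + orange with both targets exact would need a negative amount; discard.
The minimum over all feasible corners is $2.68.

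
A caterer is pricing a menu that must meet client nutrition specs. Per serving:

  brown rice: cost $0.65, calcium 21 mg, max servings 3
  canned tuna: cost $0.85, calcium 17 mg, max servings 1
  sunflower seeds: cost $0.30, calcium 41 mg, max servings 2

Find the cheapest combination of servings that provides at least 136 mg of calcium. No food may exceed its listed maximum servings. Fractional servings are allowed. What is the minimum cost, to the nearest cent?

Cost per mg of calcium: sunflower seeds $0.0073, brown rice $0.0310, canned tuna $0.0500.
Take 2 servings of sunflower seeds: +82.0 mg calcium for $0.60 (total $0.60, still need 54.0 mg).
Take 2.571 servings of brown rice: +54.0 mg calcium for $1.67 (total $2.27, still need 0.0 mg).
Filling from the cheapest source first is optimal under one linear minimum: $2.27.

$2.27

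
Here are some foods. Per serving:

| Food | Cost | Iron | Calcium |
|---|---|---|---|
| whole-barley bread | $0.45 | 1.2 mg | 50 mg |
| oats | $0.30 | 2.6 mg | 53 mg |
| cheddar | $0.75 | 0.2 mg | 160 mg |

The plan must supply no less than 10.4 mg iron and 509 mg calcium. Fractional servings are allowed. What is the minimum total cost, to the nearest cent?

$2.58

An LP optimum is at a vertex; with two nutrient constraints at most two foods are used. Check each candidate.
whole-barley bread only: max(10.4/1.2, 509/50) = 10.18 servings → $4.58.
oats only: max(10.4/2.6, 509/53) = 9.604 servings → $2.88.
cheddar only: max(10.4/0.2, 509/160) = 52 servings → $39.00.
whole-barley bread + oats: intersection lies outside the first quadrant.
whole-barley bread + cheddar with both tight: 8.584 servings and 0.4989 servings → $4.24.
oats + cheddar with both tight: 3.853 servings and 1.905 servings → $2.58.
So the least-cost plan costs $2.58.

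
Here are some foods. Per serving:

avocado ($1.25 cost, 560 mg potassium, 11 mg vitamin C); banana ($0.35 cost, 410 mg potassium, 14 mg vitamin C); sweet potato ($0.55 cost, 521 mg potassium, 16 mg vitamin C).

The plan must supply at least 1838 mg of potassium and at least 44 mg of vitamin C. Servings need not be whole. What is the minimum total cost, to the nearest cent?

Two binding constraints pin down two serving amounts, so the optimal mix uses at most two foods. The candidates are each food alone (scaled to the tighter of potassium/vitamin C) and each pair with both constraints tight.
avocado only: max(1838/560, 44/11) = 4 servings → $5.00.
banana only: max(1838/410, 44/14) = 4.483 servings → $1.57.
sweet potato only: max(1838/521, 44/16) = 3.528 servings → $1.94.
avocado + banana with both tight: 2.31 servings and 1.328 servings → $3.35.
avocado + sweet potato with both tight: 2.008 servings and 1.369 servings → $3.26.
banana + sweet potato: intersection lies outside the first quadrant.
Cheapest feasible corner: $1.57.

$1.57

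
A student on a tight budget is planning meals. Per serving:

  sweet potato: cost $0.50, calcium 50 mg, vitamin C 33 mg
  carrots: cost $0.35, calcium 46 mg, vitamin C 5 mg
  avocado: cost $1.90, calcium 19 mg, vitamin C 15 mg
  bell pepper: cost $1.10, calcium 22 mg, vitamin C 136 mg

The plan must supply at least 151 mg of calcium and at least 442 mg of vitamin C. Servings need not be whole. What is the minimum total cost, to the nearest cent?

$3.99

sweet potato only: max(151/50, 442/33) = 13.39 servings → $6.70.
carrots only: max(151/46, 442/5) = 88.4 servings → $30.94.
avocado only: max(151/19, 442/15) = 29.47 servings → $55.99.
bell pepper only: max(151/22, 442/136) = 6.864 servings → $7.55.
sweet potato + carrots: the both-tight solution has a negative serving — not a feasible corner.
sweet potato + avocado: intersection lies outside the first quadrant.
sweet potato + bell pepper with both tight: 1.78 servings and 2.818 servings → $3.99.
carrots + avocado: the both-tight solution has a negative serving — not a feasible corner.
carrots + bell pepper with both tight: 1.759 servings and 3.185 servings → $4.12.
avocado + bell pepper with both tight: 4.797 servings and 2.721 servings → $12.11.
So the least-cost plan costs $3.99.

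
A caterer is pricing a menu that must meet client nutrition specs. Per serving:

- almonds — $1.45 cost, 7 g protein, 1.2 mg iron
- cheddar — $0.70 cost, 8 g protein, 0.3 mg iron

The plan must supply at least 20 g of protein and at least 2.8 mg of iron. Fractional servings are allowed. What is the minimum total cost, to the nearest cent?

almonds only: max(20/7, 2.8/1.2) = 2.857 servings → $4.14.
cheddar only: max(20/8, 2.8/0.3) = 9.333 servings → $6.53.
almonds + cheddar with both tight: 2.187 servings and 0.5867 servings → $3.58.
The minimum over all feasible corners is $3.58.

$3.58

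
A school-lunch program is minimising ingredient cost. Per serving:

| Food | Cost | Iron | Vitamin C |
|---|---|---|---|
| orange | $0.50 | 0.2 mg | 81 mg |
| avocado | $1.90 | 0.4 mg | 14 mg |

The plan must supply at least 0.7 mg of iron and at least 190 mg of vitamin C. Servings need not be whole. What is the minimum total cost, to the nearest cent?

$1.75

This is a tiny linear program; its minimum lies at a vertex of the feasible set. List the vertices and price them.
orange only: max(0.7/0.2, 190/81) = 3.5 servings → $1.75.
avocado only: max(0.7/0.4, 190/14) = 13.57 servings → $25.79.
orange + avocado with both tight: 2.236 servings and 0.6318 servings → $2.32.
The minimum over all feasible corners is $1.75.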